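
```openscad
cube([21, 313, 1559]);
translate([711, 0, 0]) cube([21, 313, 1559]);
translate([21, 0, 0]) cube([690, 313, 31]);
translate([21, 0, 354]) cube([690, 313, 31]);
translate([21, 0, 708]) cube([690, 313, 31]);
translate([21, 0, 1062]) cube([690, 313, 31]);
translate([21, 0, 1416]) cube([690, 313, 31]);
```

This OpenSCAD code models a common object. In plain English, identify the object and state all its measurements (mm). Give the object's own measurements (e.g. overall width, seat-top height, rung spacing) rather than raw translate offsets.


An open bookshelf. Two side panels, each 21 mm thick, 313 mm deep and 1559 mm tall, stand 732 mm apart (outside-to-outside). Between them sit 5 shelves, each 31 mm thick and 313 mm deep, spanning the full gap between the sides. The bottom shelf rests on the floor (its underside at z = 0) and the clear gap between one shelf's top and the next shelf's underside is 323 mm.


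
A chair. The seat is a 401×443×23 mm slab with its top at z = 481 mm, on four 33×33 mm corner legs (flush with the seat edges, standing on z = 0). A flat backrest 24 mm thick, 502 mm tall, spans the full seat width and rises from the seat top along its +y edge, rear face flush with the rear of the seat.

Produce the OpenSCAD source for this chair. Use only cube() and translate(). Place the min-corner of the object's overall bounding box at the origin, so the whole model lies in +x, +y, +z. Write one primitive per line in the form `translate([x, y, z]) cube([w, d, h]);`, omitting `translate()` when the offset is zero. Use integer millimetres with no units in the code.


translate([0, 0, 458]) cube([401, 443, 23]);
cube([33, 33, 458]);
translate([368, 0, 0]) cube([33, 33, 458]);
translate([0, 410, 0]) cube([33, 33, 458]);
translate([368, 410, 0]) cube([33, 33, 458]);
translate([0, 419, 481]) cube([401, 24, 502]);


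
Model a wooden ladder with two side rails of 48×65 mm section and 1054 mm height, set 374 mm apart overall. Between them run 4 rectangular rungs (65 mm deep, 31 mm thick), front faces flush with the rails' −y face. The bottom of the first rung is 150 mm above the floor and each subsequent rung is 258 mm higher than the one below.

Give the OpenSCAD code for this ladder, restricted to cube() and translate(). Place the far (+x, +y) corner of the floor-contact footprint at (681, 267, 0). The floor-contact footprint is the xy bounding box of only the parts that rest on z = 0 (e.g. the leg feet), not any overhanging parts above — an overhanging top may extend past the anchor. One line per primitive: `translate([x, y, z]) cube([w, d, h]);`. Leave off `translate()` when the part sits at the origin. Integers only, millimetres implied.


// rung span = 374 - 2*48 = 278
// rung[k] z = 150 + k*258
translate([307, 202, 0]) cube([48, 65, 1054]);
translate([633, 202, 0]) cube([48, 65, 1054]);
translate([355, 202, 150]) cube([278, 65, 31]);
translate([355, 202, 408]) cube([278, 65, 31]);
translate([355, 202, 666]) cube([278, 65, 31]);
translate([355, 202, 924]) cube([278, 65, 31]);


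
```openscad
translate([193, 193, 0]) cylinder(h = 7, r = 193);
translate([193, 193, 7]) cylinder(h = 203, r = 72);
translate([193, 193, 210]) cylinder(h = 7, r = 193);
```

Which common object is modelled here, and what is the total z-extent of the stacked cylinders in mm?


A spool. The overall height is 217 mm.

Three coaxial cylinders, large–small–large — a spool. Two 7 mm flanges and a 203 mm core give 7 + 203 + 7 = 217 mm.


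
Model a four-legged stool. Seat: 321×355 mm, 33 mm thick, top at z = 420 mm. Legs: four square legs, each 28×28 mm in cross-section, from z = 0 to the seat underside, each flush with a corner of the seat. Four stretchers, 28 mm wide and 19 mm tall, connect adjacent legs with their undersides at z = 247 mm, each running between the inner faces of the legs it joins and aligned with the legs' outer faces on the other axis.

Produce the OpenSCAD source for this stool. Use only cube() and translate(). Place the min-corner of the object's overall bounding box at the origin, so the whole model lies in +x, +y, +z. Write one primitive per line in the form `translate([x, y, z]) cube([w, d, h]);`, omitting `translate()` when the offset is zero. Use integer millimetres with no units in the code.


translate([0, 0, 387]) cube([321, 355, 33]);
cube([28, 28, 387]);
translate([293, 0, 0]) cube([28, 28, 387]);
translate([0, 327, 0]) cube([28, 28, 387]);
translate([293, 327, 0]) cube([28, 28, 387]);
translate([28, 0, 247]) cube([265, 28, 19]);
translate([28, 327, 247]) cube([265, 28, 19]);
translate([0, 28, 247]) cube([28, 299, 19]);
translate([293, 28, 247]) cube([28, 299, 19]);


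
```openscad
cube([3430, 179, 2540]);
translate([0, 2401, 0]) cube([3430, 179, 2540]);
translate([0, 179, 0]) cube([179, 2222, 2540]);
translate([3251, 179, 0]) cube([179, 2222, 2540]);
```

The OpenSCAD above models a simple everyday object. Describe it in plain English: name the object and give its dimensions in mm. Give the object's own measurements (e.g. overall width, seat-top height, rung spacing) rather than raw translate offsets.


The wall frame of a small rectangular building: four walls, each 2540 mm tall and 179 mm thick, enclosing a footprint 3430 mm (x) by 2580 mm (y) outside-to-outside, with no floor or roof. The front and back walls (the −y and +y sides) span the full width; the two side walls fit between them.


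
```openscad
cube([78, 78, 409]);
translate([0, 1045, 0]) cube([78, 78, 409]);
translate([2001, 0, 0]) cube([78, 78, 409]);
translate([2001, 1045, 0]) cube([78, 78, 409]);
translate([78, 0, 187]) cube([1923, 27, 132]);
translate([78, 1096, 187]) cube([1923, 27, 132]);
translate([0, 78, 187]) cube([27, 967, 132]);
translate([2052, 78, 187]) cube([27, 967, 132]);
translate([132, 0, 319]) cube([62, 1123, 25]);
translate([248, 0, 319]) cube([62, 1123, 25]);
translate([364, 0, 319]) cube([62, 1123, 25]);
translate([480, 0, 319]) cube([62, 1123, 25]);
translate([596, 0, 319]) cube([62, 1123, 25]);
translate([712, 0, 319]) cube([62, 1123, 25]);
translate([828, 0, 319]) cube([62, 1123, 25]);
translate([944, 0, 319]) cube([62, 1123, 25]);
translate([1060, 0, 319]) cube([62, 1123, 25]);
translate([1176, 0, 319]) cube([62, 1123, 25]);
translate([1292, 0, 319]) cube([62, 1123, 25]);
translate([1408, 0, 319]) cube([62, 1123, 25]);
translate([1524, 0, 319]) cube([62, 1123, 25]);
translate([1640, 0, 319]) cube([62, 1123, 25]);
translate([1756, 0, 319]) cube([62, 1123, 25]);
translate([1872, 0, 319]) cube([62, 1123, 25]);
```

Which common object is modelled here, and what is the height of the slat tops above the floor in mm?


A bed frame. The slat-top height is 344 mm.

Four posts, four rails, and a row of slats — a bed frame. Slats sit on the rails at z = 187 + 132 = 319; with slat thickness 25, the top is 344 mm.


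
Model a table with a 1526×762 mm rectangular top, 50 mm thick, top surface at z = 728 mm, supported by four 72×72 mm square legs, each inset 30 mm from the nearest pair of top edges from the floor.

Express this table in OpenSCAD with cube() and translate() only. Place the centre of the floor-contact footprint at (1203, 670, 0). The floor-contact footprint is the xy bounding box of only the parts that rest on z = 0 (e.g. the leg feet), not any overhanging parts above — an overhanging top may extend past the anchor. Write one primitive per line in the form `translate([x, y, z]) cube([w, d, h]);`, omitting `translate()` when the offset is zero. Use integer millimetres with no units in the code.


// leg_h = 728 - 50 = 678
translate([440, 289, 678]) cube([1526, 762, 50]);
translate([470, 319, 0]) cube([72, 72, 678]);
translate([1864, 319, 0]) cube([72, 72, 678]);
translate([470, 949, 0]) cube([72, 72, 678]);
translate([1864, 949, 0]) cube([72, 72, 678]);


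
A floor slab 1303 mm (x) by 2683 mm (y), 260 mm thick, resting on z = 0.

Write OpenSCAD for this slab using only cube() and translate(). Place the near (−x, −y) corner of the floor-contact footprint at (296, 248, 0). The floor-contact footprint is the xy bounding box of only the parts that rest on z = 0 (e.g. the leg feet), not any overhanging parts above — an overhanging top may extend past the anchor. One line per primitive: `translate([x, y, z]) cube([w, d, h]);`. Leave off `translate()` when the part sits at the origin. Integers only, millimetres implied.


translate([296, 248, 0]) cube([1303, 2683, 260]);


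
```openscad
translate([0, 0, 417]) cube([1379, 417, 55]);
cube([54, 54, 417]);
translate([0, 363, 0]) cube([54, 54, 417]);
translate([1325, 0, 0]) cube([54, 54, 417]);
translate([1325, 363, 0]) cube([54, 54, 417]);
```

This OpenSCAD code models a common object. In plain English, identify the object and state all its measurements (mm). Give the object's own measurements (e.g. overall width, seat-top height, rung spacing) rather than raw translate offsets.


A bench: a 1379×417 mm seat slab, 55 mm thick, top at z = 472 mm, on four 54×54 mm square legs flush with the seat corners and standing on z = 0.


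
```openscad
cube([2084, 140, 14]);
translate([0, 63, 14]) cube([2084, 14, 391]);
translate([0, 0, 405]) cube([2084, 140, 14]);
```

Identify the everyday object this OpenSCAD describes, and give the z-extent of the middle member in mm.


An I-beam. The web height is 391 mm.

Two wide flanges with a thin centred web — an I-beam. Overall 419 mm minus two 14 mm flanges gives a web of 419 − 2·14 = 391 mm.


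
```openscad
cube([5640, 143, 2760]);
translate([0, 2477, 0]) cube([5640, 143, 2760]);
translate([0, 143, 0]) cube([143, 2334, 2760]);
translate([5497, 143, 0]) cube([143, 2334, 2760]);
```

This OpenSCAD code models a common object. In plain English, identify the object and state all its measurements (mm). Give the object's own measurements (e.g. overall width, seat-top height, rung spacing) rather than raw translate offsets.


The wall frame of a small rectangular building: four walls, each 2760 mm tall and 143 mm thick, enclosing a footprint 5640 mm (x) by 2620 mm (y) outside-to-outside, with no floor or roof. The front and back walls (the −y and +y sides) span the full width; the two side walls fit between them.


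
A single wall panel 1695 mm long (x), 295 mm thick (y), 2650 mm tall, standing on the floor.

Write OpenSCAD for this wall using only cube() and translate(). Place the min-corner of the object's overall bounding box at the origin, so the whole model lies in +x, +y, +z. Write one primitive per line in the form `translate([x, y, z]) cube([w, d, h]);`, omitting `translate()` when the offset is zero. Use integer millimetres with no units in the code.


cube([1695, 295, 2650]);


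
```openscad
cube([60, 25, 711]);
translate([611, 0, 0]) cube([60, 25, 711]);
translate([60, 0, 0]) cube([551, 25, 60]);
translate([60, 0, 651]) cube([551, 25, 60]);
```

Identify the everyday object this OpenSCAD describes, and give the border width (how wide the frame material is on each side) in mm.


A picture frame. The border width is 60 mm.

Four thin pieces enclosing a rectangular opening — a picture frame. The two full-height stiles are 711 mm tall; the top rail sits at z = 651 and is 60 mm tall, so the border above the opening is 711 − 651 = 60 mm, matching the stile x-width.


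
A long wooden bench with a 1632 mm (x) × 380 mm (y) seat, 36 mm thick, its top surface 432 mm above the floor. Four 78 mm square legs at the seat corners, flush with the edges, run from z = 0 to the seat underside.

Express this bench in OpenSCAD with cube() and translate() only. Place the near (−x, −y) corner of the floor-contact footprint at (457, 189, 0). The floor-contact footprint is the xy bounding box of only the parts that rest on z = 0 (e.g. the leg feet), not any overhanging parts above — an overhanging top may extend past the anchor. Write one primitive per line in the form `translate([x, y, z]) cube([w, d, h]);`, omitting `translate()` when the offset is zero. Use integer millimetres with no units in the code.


translate([457, 189, 396]) cube([1632, 380, 36]);
translate([457, 189, 0]) cube([78, 78, 396]);
translate([457, 491, 0]) cube([78, 78, 396]);
translate([2011, 189, 0]) cube([78, 78, 396]);
translate([2011, 491, 0]) cube([78, 78, 396]);


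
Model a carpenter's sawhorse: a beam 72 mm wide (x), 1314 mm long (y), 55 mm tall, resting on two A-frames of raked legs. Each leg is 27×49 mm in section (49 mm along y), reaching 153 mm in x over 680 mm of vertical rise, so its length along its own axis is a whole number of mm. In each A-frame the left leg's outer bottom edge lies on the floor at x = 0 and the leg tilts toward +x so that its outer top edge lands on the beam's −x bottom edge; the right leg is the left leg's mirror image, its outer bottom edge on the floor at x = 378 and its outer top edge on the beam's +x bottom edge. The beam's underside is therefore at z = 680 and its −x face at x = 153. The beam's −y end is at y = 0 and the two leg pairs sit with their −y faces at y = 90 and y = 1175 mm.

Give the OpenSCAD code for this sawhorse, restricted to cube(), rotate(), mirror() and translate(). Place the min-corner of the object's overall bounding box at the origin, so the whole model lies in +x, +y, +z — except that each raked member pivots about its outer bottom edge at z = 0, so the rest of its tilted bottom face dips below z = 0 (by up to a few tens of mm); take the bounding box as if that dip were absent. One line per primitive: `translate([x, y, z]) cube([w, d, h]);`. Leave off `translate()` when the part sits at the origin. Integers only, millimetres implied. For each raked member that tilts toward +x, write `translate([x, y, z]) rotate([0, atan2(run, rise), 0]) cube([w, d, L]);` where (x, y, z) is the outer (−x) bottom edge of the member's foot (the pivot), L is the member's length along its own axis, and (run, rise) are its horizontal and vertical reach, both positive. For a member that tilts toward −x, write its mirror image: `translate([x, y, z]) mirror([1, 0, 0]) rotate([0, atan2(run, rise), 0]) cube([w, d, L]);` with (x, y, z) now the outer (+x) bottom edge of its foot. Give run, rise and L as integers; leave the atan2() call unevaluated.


translate([153, 0, 680]) cube([72, 1314, 55]);
translate([0, 90, 0]) rotate([0, atan2(153, 680), 0]) cube([27, 49, 697]);
translate([378, 90, 0]) mirror([1, 0, 0]) rotate([0, atan2(153, 680), 0]) cube([27, 49, 697]);
translate([0, 1175, 0]) rotate([0, atan2(153, 680), 0]) cube([27, 49, 697]);
translate([378, 1175, 0]) mirror([1, 0, 0]) rotate([0, atan2(153, 680), 0]) cube([27, 49, 697]);


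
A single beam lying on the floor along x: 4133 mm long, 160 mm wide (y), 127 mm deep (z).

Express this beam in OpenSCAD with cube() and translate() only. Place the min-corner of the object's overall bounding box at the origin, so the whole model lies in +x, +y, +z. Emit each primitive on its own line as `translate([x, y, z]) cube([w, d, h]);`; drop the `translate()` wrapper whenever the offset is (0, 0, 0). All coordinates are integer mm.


cube([4133, 160, 127]);


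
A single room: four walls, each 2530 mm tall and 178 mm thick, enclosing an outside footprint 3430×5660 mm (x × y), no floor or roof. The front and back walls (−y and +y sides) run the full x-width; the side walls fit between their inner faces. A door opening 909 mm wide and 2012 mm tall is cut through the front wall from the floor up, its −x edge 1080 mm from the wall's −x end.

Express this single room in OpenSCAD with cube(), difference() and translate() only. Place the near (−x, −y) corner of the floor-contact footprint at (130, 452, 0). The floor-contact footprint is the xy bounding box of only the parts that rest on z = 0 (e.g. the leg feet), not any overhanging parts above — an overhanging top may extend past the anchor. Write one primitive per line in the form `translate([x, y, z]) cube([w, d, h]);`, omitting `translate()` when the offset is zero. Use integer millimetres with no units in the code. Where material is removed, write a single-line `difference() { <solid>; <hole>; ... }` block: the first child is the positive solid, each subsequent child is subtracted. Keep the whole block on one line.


difference() { translate([130, 452, 0]) cube([3430, 178, 2530]); translate([1210, 452, 0]) cube([909, 178, 2012]); }
translate([130, 5934, 0]) cube([3430, 178, 2530]);
translate([130, 630, 0]) cube([178, 5304, 2530]);
translate([3382, 630, 0]) cube([178, 5304, 2530]);


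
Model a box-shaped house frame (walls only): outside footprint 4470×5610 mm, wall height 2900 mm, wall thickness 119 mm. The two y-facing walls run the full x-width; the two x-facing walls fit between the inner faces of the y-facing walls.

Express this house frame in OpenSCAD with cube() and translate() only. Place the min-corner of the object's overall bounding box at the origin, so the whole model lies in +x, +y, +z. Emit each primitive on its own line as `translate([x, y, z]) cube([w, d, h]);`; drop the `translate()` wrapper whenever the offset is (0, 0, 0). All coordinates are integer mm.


cube([4470, 119, 2900]);
translate([0, 5491, 0]) cube([4470, 119, 2900]);
translate([0, 119, 0]) cube([119, 5372, 2900]);
translate([4351, 119, 0]) cube([119, 5372, 2900]);


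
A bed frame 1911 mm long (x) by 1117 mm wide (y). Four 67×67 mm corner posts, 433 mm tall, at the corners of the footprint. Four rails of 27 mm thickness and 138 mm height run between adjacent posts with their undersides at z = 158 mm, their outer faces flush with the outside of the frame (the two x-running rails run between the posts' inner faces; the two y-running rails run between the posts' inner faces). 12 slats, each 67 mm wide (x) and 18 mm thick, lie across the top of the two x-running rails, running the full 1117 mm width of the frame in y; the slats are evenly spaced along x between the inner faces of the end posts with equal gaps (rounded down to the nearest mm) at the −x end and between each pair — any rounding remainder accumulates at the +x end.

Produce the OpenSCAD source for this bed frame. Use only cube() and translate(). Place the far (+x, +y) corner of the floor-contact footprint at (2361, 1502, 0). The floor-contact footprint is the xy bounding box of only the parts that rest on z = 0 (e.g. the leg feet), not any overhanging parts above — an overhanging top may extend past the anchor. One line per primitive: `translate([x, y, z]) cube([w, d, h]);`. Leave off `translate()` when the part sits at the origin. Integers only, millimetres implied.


translate([450, 385, 0]) cube([67, 67, 433]);
translate([450, 1435, 0]) cube([67, 67, 433]);
translate([2294, 385, 0]) cube([67, 67, 433]);
translate([2294, 1435, 0]) cube([67, 67, 433]);
translate([517, 385, 158]) cube([1777, 27, 138]);
translate([517, 1475, 158]) cube([1777, 27, 138]);
translate([450, 452, 158]) cube([27, 983, 138]);
translate([2334, 452, 158]) cube([27, 983, 138]);
translate([591, 385, 296]) cube([67, 1117, 18]);
translate([732, 385, 296]) cube([67, 1117, 18]);
translate([873, 385, 296]) cube([67, 1117, 18]);
translate([1014, 385, 296]) cube([67, 1117, 18]);
translate([1155, 385, 296]) cube([67, 1117, 18]);
translate([1296, 385, 296]) cube([67, 1117, 18]);
translate([1437, 385, 296]) cube([67, 1117, 18]);
translate([1578, 385, 296]) cube([67, 1117, 18]);
translate([1719, 385, 296]) cube([67, 1117, 18]);
translate([1860, 385, 296]) cube([67, 1117, 18]);
translate([2001, 385, 296]) cube([67, 1117, 18]);
translate([2142, 385, 296]) cube([67, 1117, 18]);


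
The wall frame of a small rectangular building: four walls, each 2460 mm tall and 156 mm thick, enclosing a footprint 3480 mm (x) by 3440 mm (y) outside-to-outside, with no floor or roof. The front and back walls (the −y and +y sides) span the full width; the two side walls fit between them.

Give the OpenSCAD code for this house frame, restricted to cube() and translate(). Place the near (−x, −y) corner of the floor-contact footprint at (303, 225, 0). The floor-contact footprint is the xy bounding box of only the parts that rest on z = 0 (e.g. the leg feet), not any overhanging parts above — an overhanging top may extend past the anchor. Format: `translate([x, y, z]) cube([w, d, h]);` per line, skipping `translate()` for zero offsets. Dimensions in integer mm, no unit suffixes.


translate([303, 225, 0]) cube([3480, 156, 2460]);
translate([303, 3509, 0]) cube([3480, 156, 2460]);
translate([303, 381, 0]) cube([156, 3128, 2460]);
translate([3627, 381, 0]) cube([156, 3128, 2460]);


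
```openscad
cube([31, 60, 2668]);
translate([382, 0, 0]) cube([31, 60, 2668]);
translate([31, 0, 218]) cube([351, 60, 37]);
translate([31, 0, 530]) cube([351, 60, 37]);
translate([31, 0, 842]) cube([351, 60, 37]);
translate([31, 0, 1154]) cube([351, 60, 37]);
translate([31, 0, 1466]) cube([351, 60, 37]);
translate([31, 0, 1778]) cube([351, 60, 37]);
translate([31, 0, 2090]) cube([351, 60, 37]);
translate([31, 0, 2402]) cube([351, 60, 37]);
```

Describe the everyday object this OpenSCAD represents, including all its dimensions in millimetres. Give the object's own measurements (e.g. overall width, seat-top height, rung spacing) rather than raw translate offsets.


A straight ladder. Two 31×60 mm vertical rails, 2668 mm tall, stand 413 mm apart (outside-to-outside) with their front faces coplanar on the −y side. 8 rungs, each 60 mm deep and 37 mm tall, span between the inner faces of the rails, front faces flush with the rails. The lowest rung's underside is at z = 218 mm and rungs are spaced 312 mm apart (underside to underside).


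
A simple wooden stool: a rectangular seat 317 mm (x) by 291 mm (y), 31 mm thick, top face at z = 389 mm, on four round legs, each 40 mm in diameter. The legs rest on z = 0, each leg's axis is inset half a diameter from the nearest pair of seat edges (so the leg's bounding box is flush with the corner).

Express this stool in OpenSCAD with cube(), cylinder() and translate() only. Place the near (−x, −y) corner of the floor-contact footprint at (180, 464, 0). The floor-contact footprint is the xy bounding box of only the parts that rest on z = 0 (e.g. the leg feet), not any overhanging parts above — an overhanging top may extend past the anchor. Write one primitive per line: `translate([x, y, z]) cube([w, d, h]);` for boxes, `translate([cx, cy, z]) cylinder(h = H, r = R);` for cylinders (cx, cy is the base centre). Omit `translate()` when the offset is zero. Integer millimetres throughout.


translate([180, 464, 358]) cube([317, 291, 31]);
translate([200, 484, 0]) cylinder(h = 358, r = 20);
translate([477, 484, 0]) cylinder(h = 358, r = 20);
translate([200, 735, 0]) cylinder(h = 358, r = 20);
translate([477, 735, 0]) cylinder(h = 358, r = 20);


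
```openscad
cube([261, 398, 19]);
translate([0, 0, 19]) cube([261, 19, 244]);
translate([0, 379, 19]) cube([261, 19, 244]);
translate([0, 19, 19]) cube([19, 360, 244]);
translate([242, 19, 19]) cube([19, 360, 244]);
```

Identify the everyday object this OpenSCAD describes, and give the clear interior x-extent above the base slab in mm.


An open box. The internal width is 223 mm.

A 261×398 base slab with four walls standing on it — an open box. The base is 261 mm wide and the walls are 19 mm thick, so the internal width is 261 − 2 × 19 = 223 mm.


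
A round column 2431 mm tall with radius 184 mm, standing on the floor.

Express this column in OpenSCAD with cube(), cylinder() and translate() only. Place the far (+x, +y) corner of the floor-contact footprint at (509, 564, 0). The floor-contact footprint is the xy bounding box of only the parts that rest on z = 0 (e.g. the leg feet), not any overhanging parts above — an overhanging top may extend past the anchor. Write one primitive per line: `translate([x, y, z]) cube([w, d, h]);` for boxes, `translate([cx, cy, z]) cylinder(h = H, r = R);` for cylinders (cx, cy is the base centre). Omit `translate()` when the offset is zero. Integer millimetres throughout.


translate([325, 380, 0]) cylinder(h = 2431, r = 184);


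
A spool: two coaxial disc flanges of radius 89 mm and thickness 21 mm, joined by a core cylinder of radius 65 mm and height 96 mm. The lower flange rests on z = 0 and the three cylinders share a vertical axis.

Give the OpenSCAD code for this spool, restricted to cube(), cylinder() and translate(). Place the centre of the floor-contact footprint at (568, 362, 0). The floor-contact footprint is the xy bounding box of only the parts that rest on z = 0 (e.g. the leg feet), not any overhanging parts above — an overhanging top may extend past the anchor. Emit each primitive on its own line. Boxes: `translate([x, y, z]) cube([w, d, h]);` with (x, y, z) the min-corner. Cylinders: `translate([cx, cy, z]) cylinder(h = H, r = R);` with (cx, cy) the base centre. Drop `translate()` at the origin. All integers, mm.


translate([568, 362, 0]) cylinder(h = 21, r = 89);
translate([568, 362, 21]) cylinder(h = 96, r = 65);
translate([568, 362, 117]) cylinder(h = 21, r = 89);


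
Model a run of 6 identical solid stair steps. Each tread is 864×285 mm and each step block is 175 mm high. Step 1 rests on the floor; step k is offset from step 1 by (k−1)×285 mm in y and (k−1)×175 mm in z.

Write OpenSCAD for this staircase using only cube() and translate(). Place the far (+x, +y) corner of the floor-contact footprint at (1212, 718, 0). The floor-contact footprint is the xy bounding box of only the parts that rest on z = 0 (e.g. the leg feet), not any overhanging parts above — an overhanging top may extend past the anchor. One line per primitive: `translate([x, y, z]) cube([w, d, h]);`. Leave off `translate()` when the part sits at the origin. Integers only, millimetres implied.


translate([348, 433, 0]) cube([864, 285, 175]);
translate([348, 718, 175]) cube([864, 285, 175]);
translate([348, 1003, 350]) cube([864, 285, 175]);
translate([348, 1288, 525]) cube([864, 285, 175]);
translate([348, 1573, 700]) cube([864, 285, 175]);
translate([348, 1858, 875]) cube([864, 285, 175]);


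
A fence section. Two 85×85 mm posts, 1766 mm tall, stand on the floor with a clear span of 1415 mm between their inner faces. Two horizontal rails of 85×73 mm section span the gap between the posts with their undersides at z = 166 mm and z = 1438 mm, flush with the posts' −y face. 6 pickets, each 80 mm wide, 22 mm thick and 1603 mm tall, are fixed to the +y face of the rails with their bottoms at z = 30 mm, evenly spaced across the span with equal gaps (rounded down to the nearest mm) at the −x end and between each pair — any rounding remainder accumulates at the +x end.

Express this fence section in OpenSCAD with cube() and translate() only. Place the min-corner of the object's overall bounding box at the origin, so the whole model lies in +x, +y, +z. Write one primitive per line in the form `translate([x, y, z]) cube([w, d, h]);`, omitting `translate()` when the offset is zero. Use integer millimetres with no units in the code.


cube([85, 85, 1766]);
translate([1500, 0, 0]) cube([85, 85, 1766]);
translate([85, 0, 166]) cube([1415, 85, 73]);
translate([85, 0, 1438]) cube([1415, 85, 73]);
translate([218, 85, 30]) cube([80, 22, 1603]);
translate([431, 85, 30]) cube([80, 22, 1603]);
translate([644, 85, 30]) cube([80, 22, 1603]);
translate([857, 85, 30]) cube([80, 22, 1603]);
translate([1070, 85, 30]) cube([80, 22, 1603]);
translate([1283, 85, 30]) cube([80, 22, 1603]);


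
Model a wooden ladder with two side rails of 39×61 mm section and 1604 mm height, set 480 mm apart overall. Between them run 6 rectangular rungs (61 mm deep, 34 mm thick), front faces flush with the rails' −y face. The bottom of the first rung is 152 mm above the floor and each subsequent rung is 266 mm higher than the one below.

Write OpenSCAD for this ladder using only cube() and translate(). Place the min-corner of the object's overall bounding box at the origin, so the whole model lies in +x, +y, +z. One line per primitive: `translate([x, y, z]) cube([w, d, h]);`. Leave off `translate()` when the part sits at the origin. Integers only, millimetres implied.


cube([39, 61, 1604]);
translate([441, 0, 0]) cube([39, 61, 1604]);
translate([39, 0, 152]) cube([402, 61, 34]);
translate([39, 0, 418]) cube([402, 61, 34]);
translate([39, 0, 684]) cube([402, 61, 34]);
translate([39, 0, 950]) cube([402, 61, 34]);
translate([39, 0, 1216]) cube([402, 61, 34]);
translate([39, 0, 1482]) cube([402, 61, 34]);


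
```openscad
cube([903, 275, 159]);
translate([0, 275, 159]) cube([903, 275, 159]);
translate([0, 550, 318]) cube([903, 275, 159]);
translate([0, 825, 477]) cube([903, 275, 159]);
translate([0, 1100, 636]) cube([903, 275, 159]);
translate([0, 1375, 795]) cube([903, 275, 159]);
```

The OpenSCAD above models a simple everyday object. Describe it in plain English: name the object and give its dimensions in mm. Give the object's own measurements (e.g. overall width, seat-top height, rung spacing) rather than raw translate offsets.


A straight staircase of 6 solid steps. Each step is 903 mm wide (x), 275 mm deep (y, the going) and 159 mm tall (the rise). The first step rests on the floor; each subsequent step sits one going further in +y and one rise higher in +z, directly behind and above the previous step with no overlap.


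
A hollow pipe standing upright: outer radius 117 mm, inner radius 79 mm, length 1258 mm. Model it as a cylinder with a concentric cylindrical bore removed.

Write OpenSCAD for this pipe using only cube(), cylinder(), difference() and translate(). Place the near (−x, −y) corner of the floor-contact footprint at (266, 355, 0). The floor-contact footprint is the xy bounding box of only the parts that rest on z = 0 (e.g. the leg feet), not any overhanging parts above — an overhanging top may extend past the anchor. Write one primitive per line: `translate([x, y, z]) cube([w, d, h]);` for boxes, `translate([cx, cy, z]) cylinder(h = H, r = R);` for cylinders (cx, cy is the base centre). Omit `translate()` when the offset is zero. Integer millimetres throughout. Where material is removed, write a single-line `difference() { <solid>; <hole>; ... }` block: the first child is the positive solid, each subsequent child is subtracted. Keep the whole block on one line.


difference() { translate([383, 472, 0]) cylinder(h = 1258, r = 117); translate([383, 472, 0]) cylinder(h = 1258, r = 79); }


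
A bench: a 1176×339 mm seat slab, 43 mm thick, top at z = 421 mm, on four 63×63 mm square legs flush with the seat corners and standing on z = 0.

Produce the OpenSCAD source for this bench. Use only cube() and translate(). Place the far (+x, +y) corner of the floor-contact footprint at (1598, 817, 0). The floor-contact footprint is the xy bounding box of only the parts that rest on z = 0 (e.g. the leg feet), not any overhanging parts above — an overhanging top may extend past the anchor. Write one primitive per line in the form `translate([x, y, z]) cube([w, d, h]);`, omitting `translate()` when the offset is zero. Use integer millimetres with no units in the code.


translate([422, 478, 378]) cube([1176, 339, 43]);
translate([422, 478, 0]) cube([63, 63, 378]);
translate([422, 754, 0]) cube([63, 63, 378]);
translate([1535, 478, 0]) cube([63, 63, 378]);
translate([1535, 754, 0]) cube([63, 63, 378]);


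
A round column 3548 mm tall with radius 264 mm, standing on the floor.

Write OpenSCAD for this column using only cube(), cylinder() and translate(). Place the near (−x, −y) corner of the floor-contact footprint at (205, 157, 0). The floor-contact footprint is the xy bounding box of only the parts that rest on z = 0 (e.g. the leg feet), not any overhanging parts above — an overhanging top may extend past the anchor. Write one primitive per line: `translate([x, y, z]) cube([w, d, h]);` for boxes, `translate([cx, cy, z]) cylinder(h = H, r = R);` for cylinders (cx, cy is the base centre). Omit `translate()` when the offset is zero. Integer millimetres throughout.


translate([469, 421, 0]) cylinder(h = 3548, r = 264);


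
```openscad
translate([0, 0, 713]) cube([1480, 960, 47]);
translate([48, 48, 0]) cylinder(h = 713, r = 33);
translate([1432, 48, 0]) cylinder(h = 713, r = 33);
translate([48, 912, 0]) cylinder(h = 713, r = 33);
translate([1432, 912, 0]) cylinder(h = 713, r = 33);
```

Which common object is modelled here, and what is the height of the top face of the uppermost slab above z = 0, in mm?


A table. The table height is 760 mm.

A 1480×960×47 slab sits at z = 713 on four Ø66 mm round legs — a table. The top surface is at 713 + 47 = 760 mm.


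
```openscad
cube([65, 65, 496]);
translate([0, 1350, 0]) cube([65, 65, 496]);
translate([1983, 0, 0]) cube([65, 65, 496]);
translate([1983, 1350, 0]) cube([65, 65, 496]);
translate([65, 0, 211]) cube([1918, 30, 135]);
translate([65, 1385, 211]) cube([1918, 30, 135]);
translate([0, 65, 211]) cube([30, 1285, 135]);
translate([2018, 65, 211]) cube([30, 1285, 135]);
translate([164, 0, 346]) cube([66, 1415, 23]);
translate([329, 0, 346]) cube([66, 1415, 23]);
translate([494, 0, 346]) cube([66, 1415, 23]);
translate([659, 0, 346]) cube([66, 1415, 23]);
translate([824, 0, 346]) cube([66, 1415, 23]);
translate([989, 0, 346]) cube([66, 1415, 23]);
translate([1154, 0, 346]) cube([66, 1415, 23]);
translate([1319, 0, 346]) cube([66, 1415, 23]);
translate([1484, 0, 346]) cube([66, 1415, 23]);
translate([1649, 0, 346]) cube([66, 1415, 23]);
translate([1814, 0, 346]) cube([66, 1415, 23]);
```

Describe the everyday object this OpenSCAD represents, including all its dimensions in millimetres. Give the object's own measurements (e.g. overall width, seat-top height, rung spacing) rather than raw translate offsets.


A bed frame 2048 mm long (x) by 1415 mm wide (y). Four 65×65 mm corner posts, 496 mm tall, at the corners of the footprint. Four rails of 30 mm thickness and 135 mm height run between adjacent posts with their undersides at z = 211 mm, their outer faces flush with the outside of the frame (the two x-running rails run between the posts' inner faces; the two y-running rails run between the posts' inner faces). 11 slats, each 66 mm wide (x) and 23 mm thick, lie across the top of the two x-running rails, running the full 1415 mm width of the frame in y; along x they sit between the end posts with a 99 mm gap after the −x posts and between neighbouring slats, leaving 103 mm before the +x posts.


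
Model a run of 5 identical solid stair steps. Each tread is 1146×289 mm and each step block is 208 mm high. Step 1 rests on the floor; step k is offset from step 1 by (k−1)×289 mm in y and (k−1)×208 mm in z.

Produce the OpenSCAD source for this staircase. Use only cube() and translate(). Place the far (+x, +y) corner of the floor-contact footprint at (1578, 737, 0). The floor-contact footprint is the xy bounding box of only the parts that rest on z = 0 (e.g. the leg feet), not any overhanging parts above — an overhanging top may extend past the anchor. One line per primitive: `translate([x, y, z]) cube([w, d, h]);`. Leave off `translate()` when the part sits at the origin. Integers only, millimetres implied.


translate([432, 448, 0]) cube([1146, 289, 208]);
translate([432, 737, 208]) cube([1146, 289, 208]);
translate([432, 1026, 416]) cube([1146, 289, 208]);
translate([432, 1315, 624]) cube([1146, 289, 208]);
translate([432, 1604, 832]) cube([1146, 289, 208]);


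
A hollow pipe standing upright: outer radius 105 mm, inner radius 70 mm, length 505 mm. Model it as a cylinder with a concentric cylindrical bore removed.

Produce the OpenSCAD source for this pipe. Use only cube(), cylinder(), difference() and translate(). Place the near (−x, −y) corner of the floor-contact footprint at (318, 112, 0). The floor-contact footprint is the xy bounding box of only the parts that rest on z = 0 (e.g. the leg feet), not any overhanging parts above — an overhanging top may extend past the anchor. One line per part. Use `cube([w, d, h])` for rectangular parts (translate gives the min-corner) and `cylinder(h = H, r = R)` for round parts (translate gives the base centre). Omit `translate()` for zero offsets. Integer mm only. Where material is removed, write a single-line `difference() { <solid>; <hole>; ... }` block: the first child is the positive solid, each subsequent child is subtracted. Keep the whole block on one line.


difference() { translate([423, 217, 0]) cylinder(h = 505, r = 105); translate([423, 217, 0]) cylinder(h = 505, r = 70); }


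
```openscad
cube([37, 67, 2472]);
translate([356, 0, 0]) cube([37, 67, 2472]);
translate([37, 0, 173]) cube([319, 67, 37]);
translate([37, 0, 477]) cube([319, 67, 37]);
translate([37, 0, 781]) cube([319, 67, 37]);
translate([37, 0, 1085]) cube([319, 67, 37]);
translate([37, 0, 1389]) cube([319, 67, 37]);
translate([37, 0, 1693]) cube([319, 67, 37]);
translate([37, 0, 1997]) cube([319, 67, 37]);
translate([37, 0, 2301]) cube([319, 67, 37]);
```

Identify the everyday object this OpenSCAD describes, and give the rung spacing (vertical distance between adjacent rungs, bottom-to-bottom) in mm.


A ladder. The rung spacing is 304 mm.

Two tall 37×67 posts with 8 short bars between them — a ladder. Adjacent rungs sit at z = 173 and z = 477, so the spacing is 477 − 173 = 304 mm.


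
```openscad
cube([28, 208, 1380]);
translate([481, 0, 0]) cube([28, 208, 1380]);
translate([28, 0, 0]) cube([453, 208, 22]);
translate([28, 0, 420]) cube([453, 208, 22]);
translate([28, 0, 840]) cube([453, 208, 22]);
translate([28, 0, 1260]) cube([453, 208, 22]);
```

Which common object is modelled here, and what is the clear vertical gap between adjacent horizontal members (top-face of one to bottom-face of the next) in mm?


A bookshelf. The clear shelf gap is 398 mm.

Two tall side panels with 4 horizontal boards between them — a bookshelf. The first two shelf undersides are at z = 0 and z = 420; with shelf thickness 22, the clear gap is 420 − 0 − 22 = 398 mm.


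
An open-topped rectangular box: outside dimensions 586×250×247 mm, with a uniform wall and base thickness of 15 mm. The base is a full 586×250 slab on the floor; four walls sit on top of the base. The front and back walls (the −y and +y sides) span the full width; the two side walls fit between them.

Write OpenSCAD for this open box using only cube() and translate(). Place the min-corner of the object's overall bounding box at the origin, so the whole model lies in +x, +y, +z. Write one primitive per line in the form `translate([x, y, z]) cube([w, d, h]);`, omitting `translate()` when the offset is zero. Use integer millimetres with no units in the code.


cube([586, 250, 15]);
translate([0, 0, 15]) cube([586, 15, 232]);
translate([0, 235, 15]) cube([586, 15, 232]);
translate([0, 15, 15]) cube([15, 220, 232]);
translate([571, 15, 15]) cube([15, 220, 232]);


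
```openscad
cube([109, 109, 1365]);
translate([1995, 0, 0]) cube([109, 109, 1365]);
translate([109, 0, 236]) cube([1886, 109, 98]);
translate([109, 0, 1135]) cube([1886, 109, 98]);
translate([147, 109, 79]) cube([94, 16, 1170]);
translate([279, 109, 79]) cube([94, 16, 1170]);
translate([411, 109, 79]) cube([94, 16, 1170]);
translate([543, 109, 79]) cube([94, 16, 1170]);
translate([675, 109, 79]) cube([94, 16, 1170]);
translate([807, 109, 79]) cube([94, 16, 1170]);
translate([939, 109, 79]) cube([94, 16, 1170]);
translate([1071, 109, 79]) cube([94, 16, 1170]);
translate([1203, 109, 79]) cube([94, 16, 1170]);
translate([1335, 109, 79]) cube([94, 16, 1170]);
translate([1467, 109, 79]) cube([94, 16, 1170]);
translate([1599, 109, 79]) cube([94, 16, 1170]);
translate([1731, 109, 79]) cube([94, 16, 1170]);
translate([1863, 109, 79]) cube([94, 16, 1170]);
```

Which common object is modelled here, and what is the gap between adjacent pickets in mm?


A fence section. The picket gap is 38 mm.

Two posts, two rails, 14 pickets — a fence section. Span 1886 mm holds 14 pickets of 94 mm with 15 equal gaps: ⌊(1886 − 14·94) / 15⌋ = 38 mm.


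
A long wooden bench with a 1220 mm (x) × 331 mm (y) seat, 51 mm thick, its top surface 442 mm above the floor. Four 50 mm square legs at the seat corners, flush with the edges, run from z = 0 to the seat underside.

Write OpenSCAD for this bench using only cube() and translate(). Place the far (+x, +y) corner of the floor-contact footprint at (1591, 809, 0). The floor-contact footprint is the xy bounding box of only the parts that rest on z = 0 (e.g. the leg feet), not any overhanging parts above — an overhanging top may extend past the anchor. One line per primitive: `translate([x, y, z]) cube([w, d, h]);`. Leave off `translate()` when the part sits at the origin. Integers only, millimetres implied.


// leg_h = 442 − 51 = 391
translate([371, 478, 391]) cube([1220, 331, 51]);
translate([371, 478, 0]) cube([50, 50, 391]);
translate([371, 759, 0]) cube([50, 50, 391]);
translate([1541, 478, 0]) cube([50, 50, 391]);
translate([1541, 759, 0]) cube([50, 50, 391]);
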